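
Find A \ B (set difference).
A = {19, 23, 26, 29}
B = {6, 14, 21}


A \ B = elements in A but not in B
A = {19, 23, 26, 29}
B = {6, 14, 21}
Remove from A any elements in B
A \ B = {19, 23, 26, 29}

A \ B = {19, 23, 26, 29}


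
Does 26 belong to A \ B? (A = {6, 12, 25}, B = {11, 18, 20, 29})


A = {6, 12, 25}, B = {11, 18, 20, 29}
A \ B = elements in A but not in B
A \ B = {6, 12, 25}
Checking if 26 ∈ A \ B
26 is not in A \ B → False

26 ∉ A \ B


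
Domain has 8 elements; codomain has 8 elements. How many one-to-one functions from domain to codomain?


An injection sends each of |A| = 8 inputs to a distinct output in B.
# injections = |B|·(|B|-1)·…·(|B|-|A|+1) = 8! / (8 - 8)!
= 8 × 7 × 6 × 5 × 4 × 3 × 2 × 1
= 40320

Number of injections = 40320


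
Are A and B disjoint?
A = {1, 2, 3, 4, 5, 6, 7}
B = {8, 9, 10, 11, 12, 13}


Disjoint means A ∩ B = ∅.
A ∩ B = ∅
A ∩ B = ∅, so A and B are disjoint.

Yes, A and B are disjoint


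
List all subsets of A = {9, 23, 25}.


|A| = 3, so |P(A)| = 2^3 = 8
Enumerate subsets by cardinality (0 to 3):
∅, {9}, {23}, {25}, {9, 23}, {9, 25}, {23, 25}, {9, 23, 25}

P(A) has 8 subsets: ∅, {9}, {23}, {25}, {9, 23}, {9, 25}, {23, 25}, {9, 23, 25}


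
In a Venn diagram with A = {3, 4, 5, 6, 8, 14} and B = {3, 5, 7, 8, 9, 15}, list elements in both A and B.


A = {3, 4, 5, 6, 8, 14}
B = {3, 5, 7, 8, 9, 15}
Region: in both A and B
Elements: {3, 5, 8}

Elements in both A and B: {3, 5, 8}


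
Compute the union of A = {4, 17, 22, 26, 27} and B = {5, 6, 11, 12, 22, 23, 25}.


A ∪ B = all elements in A or B (or both)
A = {4, 17, 22, 26, 27}
B = {5, 6, 11, 12, 22, 23, 25}
A ∪ B = {4, 5, 6, 11, 12, 17, 22, 23, 25, 26, 27}

A ∪ B = {4, 5, 6, 11, 12, 17, 22, 23, 25, 26, 27}


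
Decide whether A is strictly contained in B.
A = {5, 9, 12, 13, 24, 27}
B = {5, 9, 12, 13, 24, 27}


A ⊂ B requires: A ⊆ B AND A ≠ B.
A ⊆ B? Yes
A = B? Yes
A = B, so A is not a PROPER subset.

No, A is not a proper subset of B


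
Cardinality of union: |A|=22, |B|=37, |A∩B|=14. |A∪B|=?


|A ∪ B| = |A| + |B| - |A ∩ B|
= 22 + 37 - 14
= 45

|A ∪ B| = 45


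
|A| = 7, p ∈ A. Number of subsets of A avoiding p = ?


Subsets of A avoiding p are subsets of A \ {p}, which has 6 elements.
Count = 2^(n-1) = 2^6
= 64

Number of subsets avoiding p = 64


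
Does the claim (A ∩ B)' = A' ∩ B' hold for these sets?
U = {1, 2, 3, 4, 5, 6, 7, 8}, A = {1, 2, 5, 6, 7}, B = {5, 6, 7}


LHS: A ∩ B = {5, 6, 7}
(A ∩ B)' = U \ (A ∩ B) = {1, 2, 3, 4, 8}
A' = {3, 4, 8}, B' = {1, 2, 3, 4, 8}
Claimed RHS: A' ∩ B' = {3, 4, 8}
Identity is INVALID: LHS = {1, 2, 3, 4, 8} but the RHS claimed here equals {3, 4, 8}. The correct form is (A ∩ B)' = A' ∪ B'.

Identity is invalid: (A ∩ B)' = {1, 2, 3, 4, 8} but A' ∩ B' = {3, 4, 8}. The correct De Morgan law is (A ∩ B)' = A' ∪ B'.


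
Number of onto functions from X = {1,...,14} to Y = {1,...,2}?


n = |X| = 14, k = |Y| = 2. Surjections via inclusion-exclusion:
S(n,k) = Σ(-1)^i × C(k,i) × (k-i)^n, i=0 to k
i=0: (-1)^0×C(2,0)×2^14 = 16384
i=1: (-1)^1×C(2,1)×1^14 = -2
i=2: (-1)^2×C(2,2)×0^14 = 0
Total = 16382

Number of surjections = 16382


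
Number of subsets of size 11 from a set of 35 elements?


C(n,k) = n! / (k!(n-k)!)
C(35,11) = 35! / (11!24!)
= 417225900

C(35,11) = 417225900


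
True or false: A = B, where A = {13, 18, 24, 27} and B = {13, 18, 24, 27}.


Two sets are equal iff they have exactly the same elements.
A = {13, 18, 24, 27}
B = {13, 18, 24, 27}
Same elements → A = B

Yes, A = B


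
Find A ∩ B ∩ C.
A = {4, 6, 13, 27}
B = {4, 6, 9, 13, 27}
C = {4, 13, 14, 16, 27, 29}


A ∩ B = {4, 6, 13, 27}
(A ∩ B) ∩ C = {4, 13, 27}

A ∩ B ∩ C = {4, 13, 27}


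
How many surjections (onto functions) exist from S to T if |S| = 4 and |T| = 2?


n = |S| = 4, k = |T| = 2. Surjections via inclusion-exclusion:
S(n,k) = Σ(-1)^i × C(k,i) × (k-i)^n, i=0 to k
i=0: (-1)^0×C(2,0)×2^4 = 16
i=1: (-1)^1×C(2,1)×1^4 = -2
i=2: (-1)^2×C(2,2)×0^4 = 0
Total = 14

Number of surjections = 14


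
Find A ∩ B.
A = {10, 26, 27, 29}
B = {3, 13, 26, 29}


A ∩ B = elements in both A and B
A = {10, 26, 27, 29}
B = {3, 13, 26, 29}
A ∩ B = {26, 29}

A ∩ B = {26, 29}


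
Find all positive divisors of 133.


Checking each candidate:
Condition: positive divisors of 133
Result = {1, 7, 19, 133}

{1, 7, 19, 133}


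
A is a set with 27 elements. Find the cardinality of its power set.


Number of subsets = 2^n
= 2^27
= 134217728

|P(A)| = 134217728


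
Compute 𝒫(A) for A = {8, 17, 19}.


|A| = 3, so |P(A)| = 2^3 = 8
Enumerate subsets by cardinality (0 to 3):
∅, {8}, {17}, {19}, {8, 17}, {8, 19}, {17, 19}, {8, 17, 19}

P(A) has 8 subsets: ∅, {8}, {17}, {19}, {8, 17}, {8, 19}, {17, 19}, {8, 17, 19}


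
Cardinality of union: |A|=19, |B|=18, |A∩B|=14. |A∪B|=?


|A ∪ B| = |A| + |B| - |A ∩ B|
= 19 + 18 - 14
= 23

|A ∪ B| = 23


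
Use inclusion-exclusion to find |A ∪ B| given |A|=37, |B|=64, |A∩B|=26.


|A ∪ B| = |A| + |B| - |A ∩ B|
= 37 + 64 - 26
= 75

|A ∪ B| = 75


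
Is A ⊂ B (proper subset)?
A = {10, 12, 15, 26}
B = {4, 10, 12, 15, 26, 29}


A ⊂ B requires: A ⊆ B AND A ≠ B.
A ⊆ B? Yes
A = B? No
A ⊂ B: Yes (A is a proper subset of B)

Yes, A ⊂ B


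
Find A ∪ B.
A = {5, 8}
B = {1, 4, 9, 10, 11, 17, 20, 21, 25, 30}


A ∪ B = all elements in A or B (or both)
A = {5, 8}
B = {1, 4, 9, 10, 11, 17, 20, 21, 25, 30}
A ∪ B = {1, 4, 5, 8, 9, 10, 11, 17, 20, 21, 25, 30}

A ∪ B = {1, 4, 5, 8, 9, 10, 11, 17, 20, 21, 25, 30}


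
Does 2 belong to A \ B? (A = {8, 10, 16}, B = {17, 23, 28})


A = {8, 10, 16}, B = {17, 23, 28}
A \ B = elements in A but not in B
A \ B = {8, 10, 16}
Checking if 2 ∈ A \ B
2 is not in A \ B → False

2 ∉ A \ B


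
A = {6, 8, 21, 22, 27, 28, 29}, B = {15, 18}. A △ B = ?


A △ B = (A \ B) ∪ (B \ A) = elements in exactly one of A or B
A \ B = {6, 8, 21, 22, 27, 28, 29}
B \ A = {15, 18}
A △ B = {6, 8, 15, 18, 21, 22, 27, 28, 29}

A △ B = {6, 8, 15, 18, 21, 22, 27, 28, 29}


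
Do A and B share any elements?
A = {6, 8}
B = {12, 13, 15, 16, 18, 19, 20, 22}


Disjoint means A ∩ B = ∅.
A ∩ B = ∅
A ∩ B = ∅, so A and B are disjoint.

No — A and B share no elements (A ∩ B = ∅), so they are disjoint


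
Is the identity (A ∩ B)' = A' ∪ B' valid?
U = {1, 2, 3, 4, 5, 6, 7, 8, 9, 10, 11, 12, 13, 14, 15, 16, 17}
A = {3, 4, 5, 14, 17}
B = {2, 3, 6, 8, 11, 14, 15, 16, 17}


LHS: A ∩ B = {3, 14, 17}
(A ∩ B)' = U \ (A ∩ B) = {1, 2, 4, 5, 6, 7, 8, 9, 10, 11, 12, 13, 15, 16}
A' = {1, 2, 6, 7, 8, 9, 10, 11, 12, 13, 15, 16}, B' = {1, 4, 5, 7, 9, 10, 12, 13}
Claimed RHS: A' ∪ B' = {1, 2, 4, 5, 6, 7, 8, 9, 10, 11, 12, 13, 15, 16}
Identity is VALID: LHS = RHS = {1, 2, 4, 5, 6, 7, 8, 9, 10, 11, 12, 13, 15, 16} ✓

Identity is valid. (A ∩ B)' = A' ∪ B' = {1, 2, 4, 5, 6, 7, 8, 9, 10, 11, 12, 13, 15, 16}


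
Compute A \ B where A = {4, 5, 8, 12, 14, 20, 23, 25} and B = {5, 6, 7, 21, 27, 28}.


A \ B = elements in A but not in B
A = {4, 5, 8, 12, 14, 20, 23, 25}
B = {5, 6, 7, 21, 27, 28}
Remove from A any elements in B
A \ B = {4, 8, 12, 14, 20, 23, 25}

A \ B = {4, 8, 12, 14, 20, 23, 25}


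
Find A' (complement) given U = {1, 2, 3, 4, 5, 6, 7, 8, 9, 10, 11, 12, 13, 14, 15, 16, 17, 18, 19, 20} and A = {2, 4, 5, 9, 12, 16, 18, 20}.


Aᶜ = U \ A = elements in U but not in A
U = {1, 2, 3, 4, 5, 6, 7, 8, 9, 10, 11, 12, 13, 14, 15, 16, 17, 18, 19, 20}
A = {2, 4, 5, 9, 12, 16, 18, 20}
Aᶜ = {1, 3, 6, 7, 8, 10, 11, 13, 14, 15, 17, 19}

Aᶜ = {1, 3, 6, 7, 8, 10, 11, 13, 14, 15, 17, 19}


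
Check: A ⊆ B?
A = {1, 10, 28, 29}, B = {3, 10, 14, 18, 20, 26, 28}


A ⊆ B means every element of A is in B.
Elements in A not in B: {1, 29}
So A ⊄ B.

No, A ⊄ B


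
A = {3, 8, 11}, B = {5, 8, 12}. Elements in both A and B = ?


A = {3, 8, 11}
B = {5, 8, 12}
Region: in both A and B
Elements: {8}

Elements in both A and B: {8}


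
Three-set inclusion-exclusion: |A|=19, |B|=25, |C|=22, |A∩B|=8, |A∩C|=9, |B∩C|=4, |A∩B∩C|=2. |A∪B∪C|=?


|A∪B∪C| = |A|+|B|+|C| - |A∩B|-|A∩C|-|B∩C| + |A∩B∩C|
= 19+25+22 - 8-9-4 + 2
= 66 - 21 + 2
= 47

|A ∪ B ∪ C| = 47


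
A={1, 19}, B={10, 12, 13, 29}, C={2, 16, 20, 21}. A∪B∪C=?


A ∪ B = {1, 10, 12, 13, 19, 29}
(A ∪ B) ∪ C = {1, 2, 10, 12, 13, 16, 19, 20, 21, 29}

A ∪ B ∪ C = {1, 2, 10, 12, 13, 16, 19, 20, 21, 29}


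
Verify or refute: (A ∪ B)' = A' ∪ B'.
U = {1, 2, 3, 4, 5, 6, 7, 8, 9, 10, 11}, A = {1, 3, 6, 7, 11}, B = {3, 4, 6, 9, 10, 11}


LHS: A ∪ B = {1, 3, 4, 6, 7, 9, 10, 11}
(A ∪ B)' = U \ (A ∪ B) = {2, 5, 8}
A' = {2, 4, 5, 8, 9, 10}, B' = {1, 2, 5, 7, 8}
Claimed RHS: A' ∪ B' = {1, 2, 4, 5, 7, 8, 9, 10}
Identity is INVALID: LHS = {2, 5, 8} but the RHS claimed here equals {1, 2, 4, 5, 7, 8, 9, 10}. The correct form is (A ∪ B)' = A' ∩ B'.

Identity is invalid: (A ∪ B)' = {2, 5, 8} but A' ∪ B' = {1, 2, 4, 5, 7, 8, 9, 10}. The correct De Morgan law is (A ∪ B)' = A' ∩ B'.


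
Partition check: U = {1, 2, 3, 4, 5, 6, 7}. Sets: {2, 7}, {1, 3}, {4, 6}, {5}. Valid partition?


A partition requires: (1) non-empty parts, (2) pairwise disjoint, (3) union = U
Parts: {2, 7}, {1, 3}, {4, 6}, {5}
Union of parts: {1, 2, 3, 4, 5, 6, 7}
U = {1, 2, 3, 4, 5, 6, 7}
All non-empty? True
Pairwise disjoint? True
Covers U? True

Yes, valid partition


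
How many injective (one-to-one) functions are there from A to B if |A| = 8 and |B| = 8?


An injection sends each of |A| = 8 inputs to a distinct output in B.
# injections = |B|·(|B|-1)·…·(|B|-|A|+1) = 8! / (8 - 8)!
= 8 × 7 × 6 × 5 × 4 × 3 × 2 × 1
= 40320

Number of injections = 40320


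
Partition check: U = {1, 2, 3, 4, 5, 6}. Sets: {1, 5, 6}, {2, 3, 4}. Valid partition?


A partition requires: (1) non-empty parts, (2) pairwise disjoint, (3) union = U
Parts: {1, 5, 6}, {2, 3, 4}
Union of parts: {1, 2, 3, 4, 5, 6}
U = {1, 2, 3, 4, 5, 6}
All non-empty? True
Pairwise disjoint? True
Covers U? True

Yes, valid partition


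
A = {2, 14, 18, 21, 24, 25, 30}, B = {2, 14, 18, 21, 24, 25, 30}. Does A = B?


Two sets are equal iff they have exactly the same elements.
A = {2, 14, 18, 21, 24, 25, 30}
B = {2, 14, 18, 21, 24, 25, 30}
Same elements → A = B

Yes, A = B


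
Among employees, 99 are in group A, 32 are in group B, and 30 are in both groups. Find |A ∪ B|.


|A ∪ B| = |A| + |B| - |A ∩ B|
= 99 + 32 - 30
= 101

|A ∪ B| = 101


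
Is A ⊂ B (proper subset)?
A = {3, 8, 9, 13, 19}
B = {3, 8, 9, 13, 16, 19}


A ⊂ B requires: A ⊆ B AND A ≠ B.
A ⊆ B? Yes
A = B? No
A ⊂ B: Yes (A is a proper subset of B)

Yes, A ⊂ B


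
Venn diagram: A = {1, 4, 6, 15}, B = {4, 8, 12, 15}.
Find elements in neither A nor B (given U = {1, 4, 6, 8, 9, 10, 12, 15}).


A = {1, 4, 6, 15}
B = {4, 8, 12, 15}
Region: in neither A nor B (given U = {1, 4, 6, 8, 9, 10, 12, 15})
Elements: {9, 10}

Elements in neither A nor B (given U = {1, 4, 6, 8, 9, 10, 12, 15}): {9, 10}


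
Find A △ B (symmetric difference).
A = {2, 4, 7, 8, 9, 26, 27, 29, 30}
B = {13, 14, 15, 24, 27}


A △ B = (A \ B) ∪ (B \ A) = elements in exactly one of A or B
A \ B = {2, 4, 7, 8, 9, 26, 29, 30}
B \ A = {13, 14, 15, 24}
A △ B = {2, 4, 7, 8, 9, 13, 14, 15, 24, 26, 29, 30}

A △ B = {2, 4, 7, 8, 9, 13, 14, 15, 24, 26, 29, 30}


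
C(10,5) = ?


C(n,k) = n! / (k!(n-k)!)
C(10,5) = 10! / (5!5!)
= 252

C(10,5) = 252


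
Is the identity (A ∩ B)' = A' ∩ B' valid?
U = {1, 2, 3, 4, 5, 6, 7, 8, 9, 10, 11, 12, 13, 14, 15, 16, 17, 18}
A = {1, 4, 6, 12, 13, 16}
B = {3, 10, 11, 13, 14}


LHS: A ∩ B = {13}
(A ∩ B)' = U \ (A ∩ B) = {1, 2, 3, 4, 5, 6, 7, 8, 9, 10, 11, 12, 14, 15, 16, 17, 18}
A' = {2, 3, 5, 7, 8, 9, 10, 11, 14, 15, 17, 18}, B' = {1, 2, 4, 5, 6, 7, 8, 9, 12, 15, 16, 17, 18}
Claimed RHS: A' ∩ B' = {2, 5, 7, 8, 9, 15, 17, 18}
Identity is INVALID: LHS = {1, 2, 3, 4, 5, 6, 7, 8, 9, 10, 11, 12, 14, 15, 16, 17, 18} but the RHS claimed here equals {2, 5, 7, 8, 9, 15, 17, 18}. The correct form is (A ∩ B)' = A' ∪ B'.

Identity is invalid: (A ∩ B)' = {1, 2, 3, 4, 5, 6, 7, 8, 9, 10, 11, 12, 14, 15, 16, 17, 18} but A' ∩ B' = {2, 5, 7, 8, 9, 15, 17, 18}. The correct De Morgan law is (A ∩ B)' = A' ∪ B'.


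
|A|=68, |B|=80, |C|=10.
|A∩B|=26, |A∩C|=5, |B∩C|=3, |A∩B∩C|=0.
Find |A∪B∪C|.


|A∪B∪C| = |A|+|B|+|C| - |A∩B|-|A∩C|-|B∩C| + |A∩B∩C|
= 68+80+10 - 26-5-3 + 0
= 158 - 34 + 0
= 124

|A ∪ B ∪ C| = 124


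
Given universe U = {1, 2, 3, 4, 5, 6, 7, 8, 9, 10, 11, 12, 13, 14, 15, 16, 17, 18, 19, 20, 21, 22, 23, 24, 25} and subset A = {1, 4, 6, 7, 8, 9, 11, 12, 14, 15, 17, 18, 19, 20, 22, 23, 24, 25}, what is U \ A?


Aᶜ = U \ A = elements in U but not in A
U = {1, 2, 3, 4, 5, 6, 7, 8, 9, 10, 11, 12, 13, 14, 15, 16, 17, 18, 19, 20, 21, 22, 23, 24, 25}
A = {1, 4, 6, 7, 8, 9, 11, 12, 14, 15, 17, 18, 19, 20, 22, 23, 24, 25}
Aᶜ = {2, 3, 5, 10, 13, 16, 21}

Aᶜ = {2, 3, 5, 10, 13, 16, 21}


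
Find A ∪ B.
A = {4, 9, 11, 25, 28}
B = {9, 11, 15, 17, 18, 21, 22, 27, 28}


A ∪ B = all elements in A or B (or both)
A = {4, 9, 11, 25, 28}
B = {9, 11, 15, 17, 18, 21, 22, 27, 28}
A ∪ B = {4, 9, 11, 15, 17, 18, 21, 22, 25, 27, 28}

A ∪ B = {4, 9, 11, 15, 17, 18, 21, 22, 25, 27, 28}


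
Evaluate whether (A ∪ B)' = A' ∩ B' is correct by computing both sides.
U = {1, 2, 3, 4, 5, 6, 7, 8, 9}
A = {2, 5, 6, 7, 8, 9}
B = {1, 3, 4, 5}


LHS: A ∪ B = {1, 2, 3, 4, 5, 6, 7, 8, 9}
(A ∪ B)' = U \ (A ∪ B) = ∅
A' = {1, 3, 4}, B' = {2, 6, 7, 8, 9}
Claimed RHS: A' ∩ B' = ∅
Identity is VALID: LHS = RHS = ∅ ✓

Identity is valid. (A ∪ B)' = A' ∩ B' = ∅


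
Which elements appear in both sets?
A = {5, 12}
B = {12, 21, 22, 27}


A ∩ B = elements in both A and B
A = {5, 12}
B = {12, 21, 22, 27}
A ∩ B = {12}

A ∩ B = {12}


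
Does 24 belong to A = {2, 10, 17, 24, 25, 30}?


A = {2, 10, 17, 24, 25, 30}
Checking if 24 is in A
24 is in A → True

24 ∈ A


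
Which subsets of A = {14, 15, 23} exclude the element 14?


A subset of A that omits 14 is a subset of A \ {14}, so there are 2^(n-1) = 2^2 = 4 of them.
Subsets excluding 14: ∅, {15}, {23}, {15, 23}

Subsets excluding 14 (4 total): ∅, {15}, {23}, {15, 23}


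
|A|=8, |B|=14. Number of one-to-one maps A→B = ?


An injection sends each of |A| = 8 inputs to a distinct output in B.
# injections = |B|·(|B|-1)·…·(|B|-|A|+1) = 14! / (14 - 8)!
= 14 × 13 × 12 × 11 × 10 × 9 × 8 × 7
= 121080960

Number of injections = 121080960


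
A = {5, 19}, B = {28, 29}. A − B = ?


A \ B = elements in A but not in B
A = {5, 19}
B = {28, 29}
Remove from A any elements in B
A \ B = {5, 19}

A \ B = {5, 19}


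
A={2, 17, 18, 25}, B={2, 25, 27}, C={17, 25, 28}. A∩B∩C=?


A ∩ B = {2, 25}
(A ∩ B) ∩ C = {25}

A ∩ B ∩ C = {25}


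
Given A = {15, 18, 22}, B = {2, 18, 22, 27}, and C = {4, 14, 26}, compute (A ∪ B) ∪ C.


A ∪ B = {2, 15, 18, 22, 27}
(A ∪ B) ∪ C = {2, 4, 14, 15, 18, 22, 26, 27}

A ∪ B ∪ C = {2, 4, 14, 15, 18, 22, 26, 27}


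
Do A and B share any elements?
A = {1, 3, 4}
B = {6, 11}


Disjoint means A ∩ B = ∅.
A ∩ B = ∅
A ∩ B = ∅, so A and B are disjoint.

No — A and B share no elements (A ∩ B = ∅), so they are disjoint


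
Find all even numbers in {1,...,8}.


Checking each candidate:
Condition: even numbers in {1,...,8}
Result = {2, 4, 6, 8}

{2, 4, 6, 8}


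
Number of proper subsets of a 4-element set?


Total subsets = 2^n = 2^4 = 16
Proper subsets exclude the set itself: 2^n - 1
= 16 - 1
= 15

Number of proper subsets = 15


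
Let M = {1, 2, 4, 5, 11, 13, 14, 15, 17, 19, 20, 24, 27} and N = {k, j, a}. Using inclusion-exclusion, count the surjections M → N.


n = |M| = 13, k = |N| = 3. Surjections via inclusion-exclusion:
S(n,k) = Σ(-1)^i × C(k,i) × (k-i)^n, i=0 to k
i=0: (-1)^0×C(3,0)×3^13 = 1594323
i=1: (-1)^1×C(3,1)×2^13 = -24576
i=2: (-1)^2×C(3,2)×1^13 = 3
i=3: (-1)^3×C(3,3)×0^13 = 0
Total = 1569750

Number of surjections = 1569750


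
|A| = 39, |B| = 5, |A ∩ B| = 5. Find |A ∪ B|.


|A ∪ B| = |A| + |B| - |A ∩ B|
= 39 + 5 - 5
= 39

|A ∪ B| = 39


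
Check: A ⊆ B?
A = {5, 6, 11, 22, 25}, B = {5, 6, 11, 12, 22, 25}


A ⊆ B means every element of A is in B.
All elements of A are in B.
So A ⊆ B.

Yes, A ⊆ B


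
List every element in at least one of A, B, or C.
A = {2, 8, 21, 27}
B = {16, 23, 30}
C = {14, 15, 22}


A ∪ B = {2, 8, 16, 21, 23, 27, 30}
(A ∪ B) ∪ C = {2, 8, 14, 15, 16, 21, 22, 23, 27, 30}

A ∪ B ∪ C = {2, 8, 14, 15, 16, 21, 22, 23, 27, 30}


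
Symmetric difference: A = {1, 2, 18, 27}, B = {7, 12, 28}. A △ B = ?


A △ B = (A \ B) ∪ (B \ A) = elements in exactly one of A or B
A \ B = {1, 2, 18, 27}
B \ A = {7, 12, 28}
A △ B = {1, 2, 7, 12, 18, 27, 28}

A △ B = {1, 2, 7, 12, 18, 27, 28}


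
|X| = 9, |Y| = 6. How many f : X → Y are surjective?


n = |X| = 9, k = |Y| = 6. Surjections via inclusion-exclusion:
S(n,k) = Σ(-1)^i × C(k,i) × (k-i)^n, i=0 to k
i=0: (-1)^0×C(6,0)×6^9 = 10077696
i=1: (-1)^1×C(6,1)×5^9 = -11718750
i=2: (-1)^2×C(6,2)×4^9 = 3932160
i=3: (-1)^3×C(6,3)×3^9 = -393660
i=4: (-1)^4×C(6,4)×2^9 = 7680
i=5: (-1)^5×C(6,5)×1^9 = -6
i=6: (-1)^6×C(6,6)×0^9 = 0
Total = 1905120

Number of surjections = 1905120


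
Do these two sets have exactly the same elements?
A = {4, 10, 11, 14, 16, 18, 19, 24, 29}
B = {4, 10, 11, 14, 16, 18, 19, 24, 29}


Two sets are equal iff they have exactly the same elements.
A = {4, 10, 11, 14, 16, 18, 19, 24, 29}
B = {4, 10, 11, 14, 16, 18, 19, 24, 29}
Same elements → A = B

Yes, A = B


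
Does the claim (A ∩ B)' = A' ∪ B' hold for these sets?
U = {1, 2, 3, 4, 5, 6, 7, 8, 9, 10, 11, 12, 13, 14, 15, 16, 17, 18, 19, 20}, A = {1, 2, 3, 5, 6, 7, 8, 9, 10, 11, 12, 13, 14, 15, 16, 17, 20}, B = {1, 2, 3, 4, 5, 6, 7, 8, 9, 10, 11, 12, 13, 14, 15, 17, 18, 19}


LHS: A ∩ B = {1, 2, 3, 5, 6, 7, 8, 9, 10, 11, 12, 13, 14, 15, 17}
(A ∩ B)' = U \ (A ∩ B) = {4, 16, 18, 19, 20}
A' = {4, 18, 19}, B' = {16, 20}
Claimed RHS: A' ∪ B' = {4, 16, 18, 19, 20}
Identity is VALID: LHS = RHS = {4, 16, 18, 19, 20} ✓

Identity is valid. (A ∩ B)' = A' ∪ B' = {4, 16, 18, 19, 20}


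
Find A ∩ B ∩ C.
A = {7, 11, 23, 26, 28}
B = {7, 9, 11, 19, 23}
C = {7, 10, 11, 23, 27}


A ∩ B = {7, 11, 23}
(A ∩ B) ∩ C = {7, 11, 23}

A ∩ B ∩ C = {7, 11, 23}


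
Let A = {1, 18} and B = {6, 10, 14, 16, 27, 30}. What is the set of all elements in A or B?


A ∪ B = all elements in A or B (or both)
A = {1, 18}
B = {6, 10, 14, 16, 27, 30}
A ∪ B = {1, 6, 10, 14, 16, 18, 27, 30}

A ∪ B = {1, 6, 10, 14, 16, 18, 27, 30}


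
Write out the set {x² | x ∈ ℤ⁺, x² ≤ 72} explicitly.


Checking each candidate:
Condition: positive perfect squares ≤ 72
Result = {1, 4, 9, 16, 25, 36, 49, 64}

{1, 4, 9, 16, 25, 36, 49, 64}


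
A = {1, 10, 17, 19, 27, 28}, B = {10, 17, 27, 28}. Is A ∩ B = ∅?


Disjoint means A ∩ B = ∅.
A ∩ B = {10, 17, 27, 28}
A ∩ B ≠ ∅, so A and B are NOT disjoint.

No, A and B are not disjoint (A ∩ B = {10, 17, 27, 28})


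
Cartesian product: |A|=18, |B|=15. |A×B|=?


|A × B| = |A| × |B|
= 18 × 15
= 270

|A × B| = 270


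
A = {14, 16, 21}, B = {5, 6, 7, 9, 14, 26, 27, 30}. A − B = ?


A \ B = elements in A but not in B
A = {14, 16, 21}
B = {5, 6, 7, 9, 14, 26, 27, 30}
Remove from A any elements in B
A \ B = {16, 21}

A \ B = {16, 21}


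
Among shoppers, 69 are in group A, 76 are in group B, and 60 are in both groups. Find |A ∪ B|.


|A ∪ B| = |A| + |B| - |A ∩ B|
= 69 + 76 - 60
= 85

|A ∪ B| = 85


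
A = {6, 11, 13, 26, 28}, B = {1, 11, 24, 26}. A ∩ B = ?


A ∩ B = elements in both A and B
A = {6, 11, 13, 26, 28}
B = {1, 11, 24, 26}
A ∩ B = {11, 26}

A ∩ B = {11, 26}


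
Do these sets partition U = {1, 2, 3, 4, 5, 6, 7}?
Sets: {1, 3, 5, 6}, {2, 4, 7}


A partition requires: (1) non-empty parts, (2) pairwise disjoint, (3) union = U
Parts: {1, 3, 5, 6}, {2, 4, 7}
Union of parts: {1, 2, 3, 4, 5, 6, 7}
U = {1, 2, 3, 4, 5, 6, 7}
All non-empty? True
Pairwise disjoint? True
Covers U? True

Yes, valid partition


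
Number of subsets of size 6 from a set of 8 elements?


C(n,k) = n! / (k!(n-k)!)
C(8,6) = 8! / (6!2!)
= 28

C(8,6) = 28


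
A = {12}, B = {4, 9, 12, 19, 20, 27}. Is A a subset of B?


A ⊆ B means every element of A is in B.
All elements of A are in B.
So A ⊆ B.

Yes, A ⊆ B


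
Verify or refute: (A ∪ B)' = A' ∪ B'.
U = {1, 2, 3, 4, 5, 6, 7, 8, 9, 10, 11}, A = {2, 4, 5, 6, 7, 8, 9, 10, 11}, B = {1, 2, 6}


LHS: A ∪ B = {1, 2, 4, 5, 6, 7, 8, 9, 10, 11}
(A ∪ B)' = U \ (A ∪ B) = {3}
A' = {1, 3}, B' = {3, 4, 5, 7, 8, 9, 10, 11}
Claimed RHS: A' ∪ B' = {1, 3, 4, 5, 7, 8, 9, 10, 11}
Identity is INVALID: LHS = {3} but the RHS claimed here equals {1, 3, 4, 5, 7, 8, 9, 10, 11}. The correct form is (A ∪ B)' = A' ∩ B'.

Identity is invalid: (A ∪ B)' = {3} but A' ∪ B' = {1, 3, 4, 5, 7, 8, 9, 10, 11}. The correct De Morgan law is (A ∪ B)' = A' ∩ B'.


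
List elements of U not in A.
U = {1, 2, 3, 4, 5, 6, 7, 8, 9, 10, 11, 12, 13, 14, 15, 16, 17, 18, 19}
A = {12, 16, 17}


Aᶜ = U \ A = elements in U but not in A
U = {1, 2, 3, 4, 5, 6, 7, 8, 9, 10, 11, 12, 13, 14, 15, 16, 17, 18, 19}
A = {12, 16, 17}
Aᶜ = {1, 2, 3, 4, 5, 6, 7, 8, 9, 10, 11, 13, 14, 15, 18, 19}

Aᶜ = {1, 2, 3, 4, 5, 6, 7, 8, 9, 10, 11, 13, 14, 15, 18, 19}


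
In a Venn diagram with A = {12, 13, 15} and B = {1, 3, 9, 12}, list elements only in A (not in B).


A = {12, 13, 15}
B = {1, 3, 9, 12}
Region: only in A (not in B)
Elements: {13, 15}

Elements only in A (not in B): {13, 15}


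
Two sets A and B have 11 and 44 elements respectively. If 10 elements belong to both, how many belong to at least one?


|A ∪ B| = |A| + |B| - |A ∩ B|
= 11 + 44 - 10
= 45

|A ∪ B| = 45


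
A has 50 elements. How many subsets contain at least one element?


Total subsets = 2^n = 2^50 = 1125899906842624
Non-empty subsets exclude the empty set: 2^n - 1
= 1125899906842624 - 1
= 1125899906842623

Number of non-empty subsets = 1125899906842623


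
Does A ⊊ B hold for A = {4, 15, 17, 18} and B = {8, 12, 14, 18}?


A ⊂ B requires: A ⊆ B AND A ≠ B.
A ⊆ B? No
A ⊄ B, so A is not a proper subset.

No, A is not a proper subset of B


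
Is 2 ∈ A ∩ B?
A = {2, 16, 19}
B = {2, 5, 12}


A = {2, 16, 19}, B = {2, 5, 12}
A ∩ B = elements in both A and B
A ∩ B = {2}
Checking if 2 ∈ A ∩ B
2 is in A ∩ B → True

2 ∈ A ∩ B


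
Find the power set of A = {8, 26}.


|A| = 2, so |P(A)| = 2^2 = 4
Enumerate subsets by cardinality (0 to 2):
∅, {8}, {26}, {8, 26}

P(A) has 4 subsets: ∅, {8}, {26}, {8, 26}


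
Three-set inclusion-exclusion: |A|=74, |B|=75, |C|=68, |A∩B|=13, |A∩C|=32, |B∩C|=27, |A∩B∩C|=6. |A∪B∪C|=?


|A∪B∪C| = |A|+|B|+|C| - |A∩B|-|A∩C|-|B∩C| + |A∩B∩C|
= 74+75+68 - 13-32-27 + 6
= 217 - 72 + 6
= 151

|A ∪ B ∪ C| = 151


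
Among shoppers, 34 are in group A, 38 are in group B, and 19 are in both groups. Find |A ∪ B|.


|A ∪ B| = |A| + |B| - |A ∩ B|
= 34 + 38 - 19
= 53

|A ∪ B| = 53


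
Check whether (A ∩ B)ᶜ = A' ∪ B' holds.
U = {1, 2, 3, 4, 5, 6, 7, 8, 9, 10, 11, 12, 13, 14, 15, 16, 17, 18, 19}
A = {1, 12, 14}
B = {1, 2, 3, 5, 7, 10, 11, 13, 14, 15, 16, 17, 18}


LHS: A ∩ B = {1, 14}
(A ∩ B)' = U \ (A ∩ B) = {2, 3, 4, 5, 6, 7, 8, 9, 10, 11, 12, 13, 15, 16, 17, 18, 19}
A' = {2, 3, 4, 5, 6, 7, 8, 9, 10, 11, 13, 15, 16, 17, 18, 19}, B' = {4, 6, 8, 9, 12, 19}
Claimed RHS: A' ∪ B' = {2, 3, 4, 5, 6, 7, 8, 9, 10, 11, 12, 13, 15, 16, 17, 18, 19}
Identity is VALID: LHS = RHS = {2, 3, 4, 5, 6, 7, 8, 9, 10, 11, 12, 13, 15, 16, 17, 18, 19} ✓

Identity is valid. (A ∩ B)' = A' ∪ B' = {2, 3, 4, 5, 6, 7, 8, 9, 10, 11, 12, 13, 15, 16, 17, 18, 19}


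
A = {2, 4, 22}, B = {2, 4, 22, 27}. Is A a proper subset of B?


A ⊂ B requires: A ⊆ B AND A ≠ B.
A ⊆ B? Yes
A = B? No
A ⊂ B: Yes (A is a proper subset of B)

Yes, A ⊂ B


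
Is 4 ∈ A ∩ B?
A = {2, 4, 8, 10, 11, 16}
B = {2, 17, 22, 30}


A = {2, 4, 8, 10, 11, 16}, B = {2, 17, 22, 30}
A ∩ B = elements in both A and B
A ∩ B = {2}
Checking if 4 ∈ A ∩ B
4 is not in A ∩ B → False

4 ∉ A ∩ B


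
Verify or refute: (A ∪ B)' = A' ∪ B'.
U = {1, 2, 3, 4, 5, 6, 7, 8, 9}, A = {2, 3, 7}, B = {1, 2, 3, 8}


LHS: A ∪ B = {1, 2, 3, 7, 8}
(A ∪ B)' = U \ (A ∪ B) = {4, 5, 6, 9}
A' = {1, 4, 5, 6, 8, 9}, B' = {4, 5, 6, 7, 9}
Claimed RHS: A' ∪ B' = {1, 4, 5, 6, 7, 8, 9}
Identity is INVALID: LHS = {4, 5, 6, 9} but the RHS claimed here equals {1, 4, 5, 6, 7, 8, 9}. The correct form is (A ∪ B)' = A' ∩ B'.

Identity is invalid: (A ∪ B)' = {4, 5, 6, 9} but A' ∪ B' = {1, 4, 5, 6, 7, 8, 9}. The correct De Morgan law is (A ∪ B)' = A' ∩ B'.


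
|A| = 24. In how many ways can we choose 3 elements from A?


C(n,k) = n! / (k!(n-k)!)
C(24,3) = 24! / (3!21!)
= 2024

C(24,3) = 2024


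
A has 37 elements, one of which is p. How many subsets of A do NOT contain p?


Subsets of A avoiding p are subsets of A \ {p}, which has 36 elements.
Count = 2^(n-1) = 2^36
= 68719476736

Number of subsets avoiding p = 68719476736


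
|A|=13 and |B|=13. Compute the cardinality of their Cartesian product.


|A × B| = |A| × |B|
= 13 × 13
= 169

|A × B| = 169


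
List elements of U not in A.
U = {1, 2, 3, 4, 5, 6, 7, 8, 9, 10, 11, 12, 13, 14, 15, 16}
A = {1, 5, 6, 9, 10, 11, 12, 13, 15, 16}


Aᶜ = U \ A = elements in U but not in A
U = {1, 2, 3, 4, 5, 6, 7, 8, 9, 10, 11, 12, 13, 14, 15, 16}
A = {1, 5, 6, 9, 10, 11, 12, 13, 15, 16}
Aᶜ = {2, 3, 4, 7, 8, 14}

Aᶜ = {2, 3, 4, 7, 8, 14}


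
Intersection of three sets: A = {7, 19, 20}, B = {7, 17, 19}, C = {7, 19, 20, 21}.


A ∩ B = {7, 19}
(A ∩ B) ∩ C = {7, 19}

A ∩ B ∩ C = {7, 19}


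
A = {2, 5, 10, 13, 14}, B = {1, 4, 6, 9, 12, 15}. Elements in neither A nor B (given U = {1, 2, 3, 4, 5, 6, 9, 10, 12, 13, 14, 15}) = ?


A = {2, 5, 10, 13, 14}
B = {1, 4, 6, 9, 12, 15}
Region: in neither A nor B (given U = {1, 2, 3, 4, 5, 6, 9, 10, 12, 13, 14, 15})
Elements: {3}

Elements in neither A nor B (given U = {1, 2, 3, 4, 5, 6, 9, 10, 12, 13, 14, 15}): {3}


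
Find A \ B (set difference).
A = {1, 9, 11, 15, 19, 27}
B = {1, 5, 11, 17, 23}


A \ B = elements in A but not in B
A = {1, 9, 11, 15, 19, 27}
B = {1, 5, 11, 17, 23}
Remove from A any elements in B
A \ B = {9, 15, 19, 27}

A \ B = {9, 15, 19, 27}


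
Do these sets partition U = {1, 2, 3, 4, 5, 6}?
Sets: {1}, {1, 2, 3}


A partition requires: (1) non-empty parts, (2) pairwise disjoint, (3) union = U
Parts: {1}, {1, 2, 3}
Union of parts: {1, 2, 3}
U = {1, 2, 3, 4, 5, 6}
All non-empty? True
Pairwise disjoint? False
Covers U? False

No, not a valid partition


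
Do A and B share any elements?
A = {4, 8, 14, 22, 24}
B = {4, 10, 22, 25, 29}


Disjoint means A ∩ B = ∅.
A ∩ B = {4, 22}
A ∩ B ≠ ∅, so A and B are NOT disjoint.

Yes — A and B share the element(s) of A ∩ B = {4, 22}, so they are not disjoint


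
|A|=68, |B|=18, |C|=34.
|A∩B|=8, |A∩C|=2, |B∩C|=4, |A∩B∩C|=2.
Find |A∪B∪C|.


|A∪B∪C| = |A|+|B|+|C| - |A∩B|-|A∩C|-|B∩C| + |A∩B∩C|
= 68+18+34 - 8-2-4 + 2
= 120 - 14 + 2
= 108

|A ∪ B ∪ C| = 108


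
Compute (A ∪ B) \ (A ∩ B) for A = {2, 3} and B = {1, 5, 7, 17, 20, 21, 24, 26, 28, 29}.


A △ B = (A \ B) ∪ (B \ A) = elements in exactly one of A or B
A \ B = {2, 3}
B \ A = {1, 5, 7, 17, 20, 21, 24, 26, 28, 29}
A △ B = {1, 2, 3, 5, 7, 17, 20, 21, 24, 26, 28, 29}

A △ B = {1, 2, 3, 5, 7, 17, 20, 21, 24, 26, 28, 29}


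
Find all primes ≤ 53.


Checking each candidate:
Condition: primes ≤ 53
Result = {2, 3, 5, 7, 11, 13, 17, 19, 23, 29, 31, 37, 41, 43, 47, 53}

{2, 3, 5, 7, 11, 13, 17, 19, 23, 29, 31, 37, 41, 43, 47, 53}


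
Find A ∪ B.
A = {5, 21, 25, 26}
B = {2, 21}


A ∪ B = all elements in A or B (or both)
A = {5, 21, 25, 26}
B = {2, 21}
A ∪ B = {2, 5, 21, 25, 26}

A ∪ B = {2, 5, 21, 25, 26}


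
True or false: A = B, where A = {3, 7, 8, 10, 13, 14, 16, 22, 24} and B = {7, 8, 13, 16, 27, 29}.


Two sets are equal iff they have exactly the same elements.
A = {3, 7, 8, 10, 13, 14, 16, 22, 24}
B = {7, 8, 13, 16, 27, 29}
Differences: {3, 10, 14, 22, 24, 27, 29}
A ≠ B

No, A ≠ B


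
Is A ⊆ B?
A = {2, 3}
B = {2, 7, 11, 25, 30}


A ⊆ B means every element of A is in B.
Elements in A not in B: {3}
So A ⊄ B.

No, A ⊄ B


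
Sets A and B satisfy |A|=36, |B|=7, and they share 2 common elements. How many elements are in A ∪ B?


|A ∪ B| = |A| + |B| - |A ∩ B|
= 36 + 7 - 2
= 41

|A ∪ B| = 41


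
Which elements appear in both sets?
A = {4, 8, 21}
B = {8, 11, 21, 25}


A ∩ B = elements in both A and B
A = {4, 8, 21}
B = {8, 11, 21, 25}
A ∩ B = {8, 21}

A ∩ B = {8, 21}


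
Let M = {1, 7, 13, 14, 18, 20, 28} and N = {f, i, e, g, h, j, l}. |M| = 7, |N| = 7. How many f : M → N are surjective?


n = |M| = 7, k = |N| = 7. Surjections via inclusion-exclusion:
S(n,k) = Σ(-1)^i × C(k,i) × (k-i)^n, i=0 to k
i=0: (-1)^0×C(7,0)×7^7 = 823543
i=1: (-1)^1×C(7,1)×6^7 = -1959552
i=2: (-1)^2×C(7,2)×5^7 = 1640625
i=3: (-1)^3×C(7,3)×4^7 = -573440
i=4: (-1)^4×C(7,4)×3^7 = 76545
i=5: (-1)^5×C(7,5)×2^7 = -2688
i=6: (-1)^6×C(7,6)×1^7 = 7
i=7: (-1)^7×C(7,7)×0^7 = 0
Total = 5040

Number of surjections = 5040


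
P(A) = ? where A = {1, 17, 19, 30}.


|A| = 4, so |P(A)| = 2^4 = 16
Enumerate subsets by cardinality (0 to 4):
∅, {1}, {17}, {19}, {30}, {1, 17}, {1, 19}, {1, 30}, {17, 19}, {17, 30}, {19, 30}, {1, 17, 19}, {1, 17, 30}, {1, 19, 30}, {17, 19, 30}, {1, 17, 19, 30}

P(A) has 16 subsets: ∅, {1}, {17}, {19}, {30}, {1, 17}, {1, 19}, {1, 30}, {17, 19}, {17, 30}, {19, 30}, {1, 17, 19}, {1, 17, 30}, {1, 19, 30}, {17, 19, 30}, {1, 17, 19, 30}


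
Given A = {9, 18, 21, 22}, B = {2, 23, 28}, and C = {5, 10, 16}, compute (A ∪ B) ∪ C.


A ∪ B = {2, 9, 18, 21, 22, 23, 28}
(A ∪ B) ∪ C = {2, 5, 9, 10, 16, 18, 21, 22, 23, 28}

A ∪ B ∪ C = {2, 5, 9, 10, 16, 18, 21, 22, 23, 28}


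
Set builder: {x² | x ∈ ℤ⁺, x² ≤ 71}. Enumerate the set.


Checking each candidate:
Condition: positive perfect squares ≤ 71
Result = {1, 4, 9, 16, 25, 36, 49, 64}

{1, 4, 9, 16, 25, 36, 49, 64}


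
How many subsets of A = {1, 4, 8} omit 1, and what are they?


A subset of A that omits 1 is a subset of A \ {1}, so there are 2^(n-1) = 2^2 = 4 of them.
Subsets excluding 1: ∅, {4}, {8}, {4, 8}

Subsets excluding 1 (4 total): ∅, {4}, {8}, {4, 8}


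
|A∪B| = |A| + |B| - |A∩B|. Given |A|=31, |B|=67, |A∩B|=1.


|A ∪ B| = |A| + |B| - |A ∩ B|
= 31 + 67 - 1
= 97

|A ∪ B| = 97


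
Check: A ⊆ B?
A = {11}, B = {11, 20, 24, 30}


A ⊆ B means every element of A is in B.
All elements of A are in B.
So A ⊆ B.

Yes, A ⊆ B


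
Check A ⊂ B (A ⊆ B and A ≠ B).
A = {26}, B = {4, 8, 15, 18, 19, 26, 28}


A ⊂ B requires: A ⊆ B AND A ≠ B.
A ⊆ B? Yes
A = B? No
A ⊂ B: Yes (A is a proper subset of B)

Yes, A ⊂ B


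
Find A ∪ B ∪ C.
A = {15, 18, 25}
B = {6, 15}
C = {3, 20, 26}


A ∪ B = {6, 15, 18, 25}
(A ∪ B) ∪ C = {3, 6, 15, 18, 20, 25, 26}

A ∪ B ∪ C = {3, 6, 15, 18, 20, 25, 26}


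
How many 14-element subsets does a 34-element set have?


C(n,k) = n! / (k!(n-k)!)
C(34,14) = 34! / (14!20!)
= 1391975640

C(34,14) = 1391975640


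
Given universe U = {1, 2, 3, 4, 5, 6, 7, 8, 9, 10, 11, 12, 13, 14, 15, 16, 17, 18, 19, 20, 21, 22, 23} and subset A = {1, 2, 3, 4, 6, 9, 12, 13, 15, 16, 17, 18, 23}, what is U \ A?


Aᶜ = U \ A = elements in U but not in A
U = {1, 2, 3, 4, 5, 6, 7, 8, 9, 10, 11, 12, 13, 14, 15, 16, 17, 18, 19, 20, 21, 22, 23}
A = {1, 2, 3, 4, 6, 9, 12, 13, 15, 16, 17, 18, 23}
Aᶜ = {5, 7, 8, 10, 11, 14, 19, 20, 21, 22}

Aᶜ = {5, 7, 8, 10, 11, 14, 19, 20, 21, 22}


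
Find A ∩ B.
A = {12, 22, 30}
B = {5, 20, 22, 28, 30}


A ∩ B = elements in both A and B
A = {12, 22, 30}
B = {5, 20, 22, 28, 30}
A ∩ B = {22, 30}

A ∩ B = {22, 30}


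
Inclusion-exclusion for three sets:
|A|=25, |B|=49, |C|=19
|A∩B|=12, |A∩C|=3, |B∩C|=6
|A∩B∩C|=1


|A∪B∪C| = |A|+|B|+|C| - |A∩B|-|A∩C|-|B∩C| + |A∩B∩C|
= 25+49+19 - 12-3-6 + 1
= 93 - 21 + 1
= 73

|A ∪ B ∪ C| = 73


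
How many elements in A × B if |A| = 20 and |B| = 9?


|A × B| = |A| × |B|
= 20 × 9
= 180

|A × B| = 180


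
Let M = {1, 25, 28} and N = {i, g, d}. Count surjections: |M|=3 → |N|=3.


n = |M| = 3, k = |N| = 3. Surjections via inclusion-exclusion:
S(n,k) = Σ(-1)^i × C(k,i) × (k-i)^n, i=0 to k
i=0: (-1)^0×C(3,0)×3^3 = 27
i=1: (-1)^1×C(3,1)×2^3 = -24
i=2: (-1)^2×C(3,2)×1^3 = 3
i=3: (-1)^3×C(3,3)×0^3 = 0
Total = 6

Number of surjections = 6


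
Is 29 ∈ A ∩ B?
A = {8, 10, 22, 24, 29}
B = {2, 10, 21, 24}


A = {8, 10, 22, 24, 29}, B = {2, 10, 21, 24}
A ∩ B = elements in both A and B
A ∩ B = {10, 24}
Checking if 29 ∈ A ∩ B
29 is not in A ∩ B → False

29 ∉ A ∩ B


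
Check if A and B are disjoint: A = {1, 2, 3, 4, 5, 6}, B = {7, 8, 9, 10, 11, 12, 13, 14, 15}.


Disjoint means A ∩ B = ∅.
A ∩ B = ∅
A ∩ B = ∅, so A and B are disjoint.

Yes, A and B are disjoint


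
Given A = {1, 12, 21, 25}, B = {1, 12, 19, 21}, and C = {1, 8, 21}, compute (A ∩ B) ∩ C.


A ∩ B = {1, 12, 21}
(A ∩ B) ∩ C = {1, 21}

A ∩ B ∩ C = {1, 21}


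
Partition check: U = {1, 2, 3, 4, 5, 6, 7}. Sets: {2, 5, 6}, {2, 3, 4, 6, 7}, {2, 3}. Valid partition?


A partition requires: (1) non-empty parts, (2) pairwise disjoint, (3) union = U
Parts: {2, 5, 6}, {2, 3, 4, 6, 7}, {2, 3}
Union of parts: {2, 3, 4, 5, 6, 7}
U = {1, 2, 3, 4, 5, 6, 7}
All non-empty? True
Pairwise disjoint? False
Covers U? False

No, not a valid partition


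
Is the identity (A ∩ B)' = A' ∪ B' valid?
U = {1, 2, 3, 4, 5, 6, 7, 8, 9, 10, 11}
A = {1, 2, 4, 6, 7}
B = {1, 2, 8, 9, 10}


LHS: A ∩ B = {1, 2}
(A ∩ B)' = U \ (A ∩ B) = {3, 4, 5, 6, 7, 8, 9, 10, 11}
A' = {3, 5, 8, 9, 10, 11}, B' = {3, 4, 5, 6, 7, 11}
Claimed RHS: A' ∪ B' = {3, 4, 5, 6, 7, 8, 9, 10, 11}
Identity is VALID: LHS = RHS = {3, 4, 5, 6, 7, 8, 9, 10, 11} ✓

Identity is valid. (A ∩ B)' = A' ∪ B' = {3, 4, 5, 6, 7, 8, 9, 10, 11}


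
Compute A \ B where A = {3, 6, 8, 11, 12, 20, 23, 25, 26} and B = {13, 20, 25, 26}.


A \ B = elements in A but not in B
A = {3, 6, 8, 11, 12, 20, 23, 25, 26}
B = {13, 20, 25, 26}
Remove from A any elements in B
A \ B = {3, 6, 8, 11, 12, 23}

A \ B = {3, 6, 8, 11, 12, 23}


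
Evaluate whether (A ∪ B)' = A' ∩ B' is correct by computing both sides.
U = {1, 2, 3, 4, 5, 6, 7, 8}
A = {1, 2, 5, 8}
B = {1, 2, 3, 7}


LHS: A ∪ B = {1, 2, 3, 5, 7, 8}
(A ∪ B)' = U \ (A ∪ B) = {4, 6}
A' = {3, 4, 6, 7}, B' = {4, 5, 6, 8}
Claimed RHS: A' ∩ B' = {4, 6}
Identity is VALID: LHS = RHS = {4, 6} ✓

Identity is valid. (A ∪ B)' = A' ∩ B' = {4, 6}


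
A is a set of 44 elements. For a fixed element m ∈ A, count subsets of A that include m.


Subsets of A containing m correspond to subsets of A \ {m}, which has 43 elements.
Count = 2^(n-1) = 2^43
= 8796093022208

Number of subsets containing m = 8796093022208


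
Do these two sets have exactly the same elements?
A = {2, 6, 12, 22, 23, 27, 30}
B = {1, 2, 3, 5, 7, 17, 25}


Two sets are equal iff they have exactly the same elements.
A = {2, 6, 12, 22, 23, 27, 30}
B = {1, 2, 3, 5, 7, 17, 25}
Differences: {1, 3, 5, 6, 7, 12, 17, 22, 23, 25, 27, 30}
A ≠ B

No, A ≠ B


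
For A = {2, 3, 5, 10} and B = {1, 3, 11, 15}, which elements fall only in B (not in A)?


A = {2, 3, 5, 10}
B = {1, 3, 11, 15}
Region: only in B (not in A)
Elements: {1, 11, 15}

Elements only in B (not in A): {1, 11, 15}


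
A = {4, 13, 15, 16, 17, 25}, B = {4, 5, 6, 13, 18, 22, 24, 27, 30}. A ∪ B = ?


A ∪ B = all elements in A or B (or both)
A = {4, 13, 15, 16, 17, 25}
B = {4, 5, 6, 13, 18, 22, 24, 27, 30}
A ∪ B = {4, 5, 6, 13, 15, 16, 17, 18, 22, 24, 25, 27, 30}

A ∪ B = {4, 5, 6, 13, 15, 16, 17, 18, 22, 24, 25, 27, 30}


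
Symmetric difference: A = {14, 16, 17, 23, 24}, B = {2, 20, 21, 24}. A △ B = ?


A △ B = (A \ B) ∪ (B \ A) = elements in exactly one of A or B
A \ B = {14, 16, 17, 23}
B \ A = {2, 20, 21}
A △ B = {2, 14, 16, 17, 20, 21, 23}

A △ B = {2, 14, 16, 17, 20, 21, 23}


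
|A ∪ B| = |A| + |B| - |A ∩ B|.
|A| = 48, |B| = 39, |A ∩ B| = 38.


|A ∪ B| = |A| + |B| - |A ∩ B|
= 48 + 39 - 38
= 49

|A ∪ B| = 49


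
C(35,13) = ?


C(n,k) = n! / (k!(n-k)!)
C(35,13) = 35! / (13!22!)
= 1476337800

C(35,13) = 1476337800


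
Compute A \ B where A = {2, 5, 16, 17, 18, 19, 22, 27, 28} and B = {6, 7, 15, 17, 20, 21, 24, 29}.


A \ B = elements in A but not in B
A = {2, 5, 16, 17, 18, 19, 22, 27, 28}
B = {6, 7, 15, 17, 20, 21, 24, 29}
Remove from A any elements in B
A \ B = {2, 5, 16, 18, 19, 22, 27, 28}

A \ B = {2, 5, 16, 18, 19, 22, 27, 28}


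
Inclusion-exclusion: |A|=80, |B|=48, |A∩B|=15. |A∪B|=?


|A ∪ B| = |A| + |B| - |A ∩ B|
= 80 + 48 - 15
= 113

|A ∪ B| = 113


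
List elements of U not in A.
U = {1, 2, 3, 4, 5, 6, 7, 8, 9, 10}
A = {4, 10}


Aᶜ = U \ A = elements in U but not in A
U = {1, 2, 3, 4, 5, 6, 7, 8, 9, 10}
A = {4, 10}
Aᶜ = {1, 2, 3, 5, 6, 7, 8, 9}

Aᶜ = {1, 2, 3, 5, 6, 7, 8, 9}


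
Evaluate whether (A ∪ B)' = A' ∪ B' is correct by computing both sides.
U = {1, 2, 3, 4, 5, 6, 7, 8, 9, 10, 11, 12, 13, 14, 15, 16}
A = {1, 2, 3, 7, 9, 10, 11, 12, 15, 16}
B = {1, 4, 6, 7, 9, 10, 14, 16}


LHS: A ∪ B = {1, 2, 3, 4, 6, 7, 9, 10, 11, 12, 14, 15, 16}
(A ∪ B)' = U \ (A ∪ B) = {5, 8, 13}
A' = {4, 5, 6, 8, 13, 14}, B' = {2, 3, 5, 8, 11, 12, 13, 15}
Claimed RHS: A' ∪ B' = {2, 3, 4, 5, 6, 8, 11, 12, 13, 14, 15}
Identity is INVALID: LHS = {5, 8, 13} but the RHS claimed here equals {2, 3, 4, 5, 6, 8, 11, 12, 13, 14, 15}. The correct form is (A ∪ B)' = A' ∩ B'.

Identity is invalid: (A ∪ B)' = {5, 8, 13} but A' ∪ B' = {2, 3, 4, 5, 6, 8, 11, 12, 13, 14, 15}. The correct De Morgan law is (A ∪ B)' = A' ∩ B'.


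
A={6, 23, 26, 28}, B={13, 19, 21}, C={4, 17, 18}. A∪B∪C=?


A ∪ B = {6, 13, 19, 21, 23, 26, 28}
(A ∪ B) ∪ C = {4, 6, 13, 17, 18, 19, 21, 23, 26, 28}

A ∪ B ∪ C = {4, 6, 13, 17, 18, 19, 21, 23, 26, 28}


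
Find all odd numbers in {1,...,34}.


Checking each candidate:
Condition: odd numbers in {1,...,34}
Result = {1, 3, 5, 7, 9, 11, 13, 15, 17, 19, 21, 23, 25, 27, 29, 31, 33}

{1, 3, 5, 7, 9, 11, 13, 15, 17, 19, 21, 23, 25, 27, 29, 31, 33}


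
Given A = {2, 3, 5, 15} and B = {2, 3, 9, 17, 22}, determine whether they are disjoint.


Disjoint means A ∩ B = ∅.
A ∩ B = {2, 3}
A ∩ B ≠ ∅, so A and B are NOT disjoint.

No, A and B are not disjoint (A ∩ B = {2, 3})


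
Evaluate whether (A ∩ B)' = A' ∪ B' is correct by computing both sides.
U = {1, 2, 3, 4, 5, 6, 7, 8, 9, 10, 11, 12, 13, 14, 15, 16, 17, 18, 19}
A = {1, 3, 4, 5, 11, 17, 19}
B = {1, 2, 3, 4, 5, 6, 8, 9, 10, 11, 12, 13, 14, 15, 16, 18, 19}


LHS: A ∩ B = {1, 3, 4, 5, 11, 19}
(A ∩ B)' = U \ (A ∩ B) = {2, 6, 7, 8, 9, 10, 12, 13, 14, 15, 16, 17, 18}
A' = {2, 6, 7, 8, 9, 10, 12, 13, 14, 15, 16, 18}, B' = {7, 17}
Claimed RHS: A' ∪ B' = {2, 6, 7, 8, 9, 10, 12, 13, 14, 15, 16, 17, 18}
Identity is VALID: LHS = RHS = {2, 6, 7, 8, 9, 10, 12, 13, 14, 15, 16, 17, 18} ✓

Identity is valid. (A ∩ B)' = A' ∪ B' = {2, 6, 7, 8, 9, 10, 12, 13, 14, 15, 16, 17, 18}
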